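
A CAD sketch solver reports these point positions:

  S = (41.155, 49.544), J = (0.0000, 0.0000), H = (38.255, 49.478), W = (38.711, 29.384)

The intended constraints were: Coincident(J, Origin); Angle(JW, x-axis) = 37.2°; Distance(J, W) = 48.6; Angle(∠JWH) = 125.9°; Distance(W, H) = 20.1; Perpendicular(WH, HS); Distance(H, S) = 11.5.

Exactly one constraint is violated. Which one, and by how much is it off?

Distance(H, S) = 11.5 — off by 8.60.

J = (0.00, 0.00) ✓; JW at 37.20° ✓; |JW| = 48.60 ✓; ∠JWH = 125.9° ✓; |WH| = 20.10 ✓; ∠(WH, HS) = 90.00° ✓; |HS| = 2.901 ✗.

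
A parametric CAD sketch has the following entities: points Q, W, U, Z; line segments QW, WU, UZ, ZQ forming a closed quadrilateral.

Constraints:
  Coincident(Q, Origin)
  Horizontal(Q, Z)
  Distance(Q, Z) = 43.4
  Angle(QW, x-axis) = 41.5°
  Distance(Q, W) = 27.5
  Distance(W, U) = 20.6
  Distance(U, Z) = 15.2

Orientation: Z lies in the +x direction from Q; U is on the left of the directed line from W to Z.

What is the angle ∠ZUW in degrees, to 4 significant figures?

108.3°

Checks: |WU| = 20.60 ✓; |UZ| = 15.20 ✓.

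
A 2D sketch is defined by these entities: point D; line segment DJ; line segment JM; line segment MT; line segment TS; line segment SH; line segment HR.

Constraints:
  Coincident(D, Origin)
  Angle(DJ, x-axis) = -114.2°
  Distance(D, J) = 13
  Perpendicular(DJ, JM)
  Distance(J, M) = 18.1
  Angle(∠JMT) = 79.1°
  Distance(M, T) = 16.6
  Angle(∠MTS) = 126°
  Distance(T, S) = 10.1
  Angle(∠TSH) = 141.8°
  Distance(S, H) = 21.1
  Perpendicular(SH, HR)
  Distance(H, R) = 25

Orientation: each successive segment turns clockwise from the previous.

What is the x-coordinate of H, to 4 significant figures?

14.59

D is at the origin; DJ runs at -114.2° with length 13.0, so J = (-5.329, -11.86). The perpendicularity gives JM at right angles to DJ, so JM runs at 155.8°; with |JM| = 18.1, M = (-21.84, -4.438). ∠JMT = 79.1° gives MT at 54.90° from the x-axis; with |MT| = 16.6, T = (-12.29, 9.143). ∠MTS = 126.0° gives TS at 0.9000° from the x-axis; with |TS| = 10.1, S = (-2.195, 9.302). ∠TSH = 141.8° gives SH at -37.30° from the x-axis; with |SH| = 21.1, H = (14.59, -3.484). So H.x = 14.59.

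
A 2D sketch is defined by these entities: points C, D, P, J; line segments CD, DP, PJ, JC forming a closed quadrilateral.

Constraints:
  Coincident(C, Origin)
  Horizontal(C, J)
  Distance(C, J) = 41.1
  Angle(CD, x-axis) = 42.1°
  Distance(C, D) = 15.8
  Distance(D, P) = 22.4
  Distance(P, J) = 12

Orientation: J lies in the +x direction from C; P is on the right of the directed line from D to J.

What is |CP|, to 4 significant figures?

29.65

Checks: |DP| = 22.40 ✓; |PJ| = 12.00 ✓.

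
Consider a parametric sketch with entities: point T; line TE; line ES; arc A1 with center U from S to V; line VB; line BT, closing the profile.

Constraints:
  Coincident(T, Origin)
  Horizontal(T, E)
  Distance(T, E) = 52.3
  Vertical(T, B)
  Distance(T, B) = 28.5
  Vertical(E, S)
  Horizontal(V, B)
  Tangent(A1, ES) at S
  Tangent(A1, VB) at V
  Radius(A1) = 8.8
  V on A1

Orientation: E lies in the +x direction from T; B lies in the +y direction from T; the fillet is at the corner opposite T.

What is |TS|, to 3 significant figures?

55.9

T is at the origin; T and E share the same y with |TE| = 52.3 and E on the +x side, so E = (52.3, 0.00). T and B share the same x with |TB| = 28.5 and B on the +y side, so B = (0.00, 28.5). The virtual corner opposite T is at (52.3, 28.5). Since A1 is tangent to ES there, US ⟂ ES and tangency of A1 to VB means the radius UV is perpendicular to VB, with radius 8.8, so the center U sits 8.8 in from both sides at U = (43.5, 19.7). That places the tangent points at S = (52.3, 19.7) on ES and V = (43.5, 28.5) on VB. Then |TS| = |S − T| = 55.9.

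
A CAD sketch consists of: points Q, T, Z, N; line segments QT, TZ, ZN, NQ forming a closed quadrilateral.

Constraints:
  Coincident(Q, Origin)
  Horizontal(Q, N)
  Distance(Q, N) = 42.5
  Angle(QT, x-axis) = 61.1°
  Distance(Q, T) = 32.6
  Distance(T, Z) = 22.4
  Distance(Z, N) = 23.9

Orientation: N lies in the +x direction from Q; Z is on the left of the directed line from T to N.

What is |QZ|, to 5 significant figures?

44.238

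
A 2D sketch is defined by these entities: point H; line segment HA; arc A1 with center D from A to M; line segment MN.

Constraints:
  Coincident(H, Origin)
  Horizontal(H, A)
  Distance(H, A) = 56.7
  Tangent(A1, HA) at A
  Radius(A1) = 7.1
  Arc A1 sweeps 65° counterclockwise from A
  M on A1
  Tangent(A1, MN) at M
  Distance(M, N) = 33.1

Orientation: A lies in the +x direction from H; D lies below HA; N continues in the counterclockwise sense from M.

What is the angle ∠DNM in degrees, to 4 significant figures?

12.11°

On A1, A sits at bearing 90° from D; a 65° counterclockwise sweep puts M at bearing 155°, so M = D + 7.1·(cos 155°, sin 155°) = (50.27, -4.099). Since A1 is tangent to MN there, DM ⟂ MN, so MN runs along (−sin 155°, cos 155°); with |MN| = 33.1, N = (36.28, -34.10). Then cos ∠DNM = ND·NM / (|ND||NM|), giving 12.11°.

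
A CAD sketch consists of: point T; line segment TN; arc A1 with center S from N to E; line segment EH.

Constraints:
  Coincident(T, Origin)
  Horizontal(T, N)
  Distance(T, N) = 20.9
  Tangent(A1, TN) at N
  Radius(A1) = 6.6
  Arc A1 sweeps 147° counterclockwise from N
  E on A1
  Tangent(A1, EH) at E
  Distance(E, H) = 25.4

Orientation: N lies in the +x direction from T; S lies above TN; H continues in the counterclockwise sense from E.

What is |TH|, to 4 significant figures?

26.16

On A1, N sits at bearing -90° from S; a 147° counterclockwise sweep puts E at bearing 57°, so E = S + 6.6·(cos 57°, sin 57°) = (24.49, 12.14). Tangency of A1 to EH means the radius SE is perpendicular to EH, so EH runs along (−sin 57°, cos 57°); with |EH| = 25.4, H = (3.192, 25.97). Then |TH| = |H − T| = 26.16.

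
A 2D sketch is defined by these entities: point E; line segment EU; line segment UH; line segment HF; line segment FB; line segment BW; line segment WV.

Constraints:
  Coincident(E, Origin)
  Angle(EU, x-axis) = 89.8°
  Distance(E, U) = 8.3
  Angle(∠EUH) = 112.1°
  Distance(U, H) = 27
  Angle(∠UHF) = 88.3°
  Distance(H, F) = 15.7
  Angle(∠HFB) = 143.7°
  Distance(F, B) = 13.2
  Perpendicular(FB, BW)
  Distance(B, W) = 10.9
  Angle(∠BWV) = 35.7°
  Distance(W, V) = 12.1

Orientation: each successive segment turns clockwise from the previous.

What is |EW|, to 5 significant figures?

17.442

E is at the origin; EU runs at 89.8° with length 8.3, so U = (0.028972, 8.2999). ∠EUH = 112.1° gives UH at 21.900° from the x-axis; with |UH| = 27.0, H = (25.081, 18.371). ∠UHF = 88.3° gives HF at -69.800° from the x-axis; with |HF| = 15.7, F = (30.502, 3.6363). ∠HFB = 143.7° gives FB at -106.10° from the x-axis; with |FB| = 13.2, B = (26.841, -9.0460). The perpendicularity gives BW at right angles to FB, so BW runs at 163.90°; with |BW| = 10.9, W = (16.369, -6.0233). Then |EW| = |W − E| = 17.442.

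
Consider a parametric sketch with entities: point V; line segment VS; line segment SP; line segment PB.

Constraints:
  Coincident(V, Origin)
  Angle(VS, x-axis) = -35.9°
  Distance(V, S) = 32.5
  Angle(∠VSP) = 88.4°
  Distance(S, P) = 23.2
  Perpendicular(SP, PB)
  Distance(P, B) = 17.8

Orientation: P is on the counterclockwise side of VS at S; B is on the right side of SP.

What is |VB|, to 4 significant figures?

55.01

V is at the origin; VS runs at -35.9° with length 32.5, so S = 32.5·(cos -35.9°, sin -35.9°) = (26.33, -19.06). ∠VSP = 88.4°, so SP runs at -35.9° + (180° − 88.4°) = 55.70° from the x-axis; with |SP| = 23.2, P = S + 23.2·(cos 55.70°, sin 55.70°) = (39.40, 0.1084). SP is perpendicular to PB; with |PB| = 17.8 on the right of SP, B = P + 17.8·(0.8261, -0.5635) = (54.10, -9.922). Then |VB| = |B − V| = 55.01.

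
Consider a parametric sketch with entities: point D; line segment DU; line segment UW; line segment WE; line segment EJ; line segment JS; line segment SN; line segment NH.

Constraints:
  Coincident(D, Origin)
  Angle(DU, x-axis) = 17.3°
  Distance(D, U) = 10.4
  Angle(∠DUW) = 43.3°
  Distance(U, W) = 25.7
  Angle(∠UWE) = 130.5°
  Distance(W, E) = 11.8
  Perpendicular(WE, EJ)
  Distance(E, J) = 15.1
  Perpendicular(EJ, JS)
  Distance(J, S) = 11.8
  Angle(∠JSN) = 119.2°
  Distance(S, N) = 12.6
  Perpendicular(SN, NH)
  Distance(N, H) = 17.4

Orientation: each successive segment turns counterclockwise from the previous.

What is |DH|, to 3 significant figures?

27.5

D is at the origin; DU runs at 17.3° with length 10.4, so U = (9.93, 3.09). ∠DUW = 43.3° gives UW at 154° from the x-axis; with |UW| = 25.7, W = (-13.2, 14.4). ∠UWE = 130.5° gives WE at -156° from the x-axis; with |WE| = 11.8, E = (-24.0, 9.65). The perpendicularity gives EJ at right angles to WE, so EJ runs at -66.5°; with |EJ| = 15.1, J = (-18.0, -4.19). EJ ⟂ JS, so JS runs at 23.5°; with |JS| = 11.8, S = (-7.15, 0.511). ∠JSN = 119.2° gives SN at 84.3° from the x-axis; with |SN| = 12.6, N = (-5.90, 13.0). The perpendicularity gives NH at right angles to SN, so NH runs at 174°; with |NH| = 17.4, H = (-23.2, 14.8). Then |DH| = |H − D| = 27.5.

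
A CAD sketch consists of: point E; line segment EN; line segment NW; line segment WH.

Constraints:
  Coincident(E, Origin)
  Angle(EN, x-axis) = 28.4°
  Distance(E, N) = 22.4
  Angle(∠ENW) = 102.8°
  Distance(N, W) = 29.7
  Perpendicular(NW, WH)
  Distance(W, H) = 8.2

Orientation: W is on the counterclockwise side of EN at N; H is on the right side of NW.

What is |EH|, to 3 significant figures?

45.9

E is at the origin; EN runs at 28.4° with length 22.4, so N = 22.4·(cos 28.4°, sin 28.4°) = (19.7, 10.7). ∠ENW = 102.8°, so NW runs at 28.4° + (180° − 102.8°) = 106° from the x-axis; with |NW| = 29.7, W = N + 29.7·(cos 106°, sin 106°) = (11.7, 39.3). NW ⟂ WH; with |WH| = 8.2 on the right of NW, H = W + 8.2·(0.963, 0.269) = (19.6, 41.5). Then |EH| = |H − E| = 45.9.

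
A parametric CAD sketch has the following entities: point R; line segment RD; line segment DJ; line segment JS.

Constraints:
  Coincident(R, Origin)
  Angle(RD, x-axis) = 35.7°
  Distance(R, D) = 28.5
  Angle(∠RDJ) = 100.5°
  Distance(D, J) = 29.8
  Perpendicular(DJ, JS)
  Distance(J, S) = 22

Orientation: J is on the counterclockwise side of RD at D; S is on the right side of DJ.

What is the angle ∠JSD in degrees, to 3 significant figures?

53.6°

∠RDJ = 100.5°, so DJ runs at 35.7° + (180° − 100.5°) = 115° from the x-axis; with |DJ| = 29.8, J = D + 29.8·(cos 115°, sin 115°) = (10.5, 43.6). DJ ⟂ JS; with |JS| = 22.0 on the right of DJ, S = J + 22.0·(0.905, 0.426) = (30.4, 53.0). Then cos ∠JSD = SJ·SD / (|SJ||SD|), giving 53.6°.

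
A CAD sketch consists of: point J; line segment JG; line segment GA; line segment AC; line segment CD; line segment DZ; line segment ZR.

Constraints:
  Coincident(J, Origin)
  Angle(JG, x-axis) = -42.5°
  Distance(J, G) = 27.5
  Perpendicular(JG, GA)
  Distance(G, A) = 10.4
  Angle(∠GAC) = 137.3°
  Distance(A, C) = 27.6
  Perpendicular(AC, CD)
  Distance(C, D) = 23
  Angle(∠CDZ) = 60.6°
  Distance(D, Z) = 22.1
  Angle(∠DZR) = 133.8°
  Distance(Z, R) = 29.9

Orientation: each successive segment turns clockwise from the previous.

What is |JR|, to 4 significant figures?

45.21

J is at the origin; JG runs at -42.5° with length 27.5, so G = (20.28, -18.58). JG is perpendicular to GA, so GA runs at -132.5°; with |GA| = 10.4, A = (13.25, -26.25). ∠GAC = 137.3° gives AC at -175.2° from the x-axis; with |AC| = 27.6, C = (-14.25, -28.56). AC is perpendicular to CD, so CD runs at 94.80°; with |CD| = 23.0, D = (-16.18, -5.637). ∠CDZ = 60.6° gives DZ at -24.60° from the x-axis; with |DZ| = 22.1, Z = (3.915, -14.84). ∠DZR = 133.8° gives ZR at -70.80° from the x-axis; with |ZR| = 29.9, R = (13.75, -43.07). Then |JR| = |R − J| = 45.21.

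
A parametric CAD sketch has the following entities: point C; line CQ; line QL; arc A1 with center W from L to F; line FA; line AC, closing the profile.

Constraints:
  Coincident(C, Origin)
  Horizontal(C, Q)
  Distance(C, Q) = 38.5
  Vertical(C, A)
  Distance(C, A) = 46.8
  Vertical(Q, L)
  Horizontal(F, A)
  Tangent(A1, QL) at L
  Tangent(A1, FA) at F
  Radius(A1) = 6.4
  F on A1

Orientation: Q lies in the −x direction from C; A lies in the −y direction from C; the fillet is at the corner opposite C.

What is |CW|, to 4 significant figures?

51.60

C is at the origin; C and Q share the same y with |CQ| = 38.5 and Q on the −x side, so Q = (-38.50, 0.000). CA is vertical with |CA| = 46.8 and A on the −y side, so A = (0.000, -46.80). The virtual corner opposite C is at (-38.50, -46.80). Tangency of A1 to QL means the radius WL is perpendicular to QL and the tangent condition forces WF to be normal to FA, with radius 6.4, so the center W sits 6.4 in from both sides at W = (-32.10, -40.40). Then |CW| = |W − C| = 51.60.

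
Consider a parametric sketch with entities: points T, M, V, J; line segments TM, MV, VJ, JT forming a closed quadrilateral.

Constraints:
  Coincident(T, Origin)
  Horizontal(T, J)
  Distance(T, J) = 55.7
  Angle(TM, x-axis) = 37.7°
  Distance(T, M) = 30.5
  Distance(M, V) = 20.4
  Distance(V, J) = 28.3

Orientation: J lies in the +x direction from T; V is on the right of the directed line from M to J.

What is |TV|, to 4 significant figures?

27.48

T is at the origin; TJ is horizontal with |TJ| = 55.7 and J in +x, so J = (55.7, 0). TM runs at 37.7° with |TM| = 30.5, so M = (24.13, 18.65). V is determined by |MV| = 20.4 and |VJ| = 28.3 together: it lies at the intersection of circle(M, 20.4) and circle(J, 28.3). With |MJ| = 36.67, the foot of the radical line on MJ is 13.09 from M and the perpendicular offset is √(20.4² − 13.09²) = 15.65. Taking the right-of-MJ solution: V = (27.44, -1.479).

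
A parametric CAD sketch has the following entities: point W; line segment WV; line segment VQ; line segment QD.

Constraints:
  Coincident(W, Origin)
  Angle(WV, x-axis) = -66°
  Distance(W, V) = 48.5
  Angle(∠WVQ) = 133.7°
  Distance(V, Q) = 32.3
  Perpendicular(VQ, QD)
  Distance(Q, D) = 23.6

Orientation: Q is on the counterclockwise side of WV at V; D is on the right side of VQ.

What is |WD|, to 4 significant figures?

88.16

∠WVQ = 133.7°, so VQ runs at -66.0° + (180° − 133.7°) = -19.70° from the x-axis; with |VQ| = 32.3, Q = V + 32.3·(cos -19.70°, sin -19.70°) = (50.14, -55.20). The perpendicularity gives QD at right angles to VQ; with |QD| = 23.6 on the right of VQ, D = Q + 23.6·(-0.3371, -0.9415) = (42.18, -77.41). Then |WD| = |D − W| = 88.16.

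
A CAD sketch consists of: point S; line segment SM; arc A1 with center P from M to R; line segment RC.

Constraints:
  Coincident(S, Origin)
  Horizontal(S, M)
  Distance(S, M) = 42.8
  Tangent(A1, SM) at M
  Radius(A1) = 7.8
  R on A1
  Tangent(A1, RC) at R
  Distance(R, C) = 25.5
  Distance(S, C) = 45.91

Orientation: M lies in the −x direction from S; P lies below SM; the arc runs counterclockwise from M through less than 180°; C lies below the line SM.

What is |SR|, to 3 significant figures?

50.4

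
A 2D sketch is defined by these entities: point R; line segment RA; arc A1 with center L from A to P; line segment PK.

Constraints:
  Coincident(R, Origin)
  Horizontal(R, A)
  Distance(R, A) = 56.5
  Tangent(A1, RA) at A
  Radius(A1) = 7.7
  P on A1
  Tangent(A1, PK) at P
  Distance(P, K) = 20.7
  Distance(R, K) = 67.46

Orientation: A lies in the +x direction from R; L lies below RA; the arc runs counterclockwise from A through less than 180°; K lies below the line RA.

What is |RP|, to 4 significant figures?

51.29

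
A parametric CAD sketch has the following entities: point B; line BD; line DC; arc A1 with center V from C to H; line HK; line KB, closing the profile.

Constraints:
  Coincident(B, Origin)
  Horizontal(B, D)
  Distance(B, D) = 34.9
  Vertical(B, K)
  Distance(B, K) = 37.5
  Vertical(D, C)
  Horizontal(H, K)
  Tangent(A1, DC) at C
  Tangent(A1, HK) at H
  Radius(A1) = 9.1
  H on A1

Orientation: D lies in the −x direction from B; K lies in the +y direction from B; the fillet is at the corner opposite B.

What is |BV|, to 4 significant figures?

38.37

B is at the origin; B and D share the same y with |BD| = 34.9 and D on the −x side, so D = (-34.90, 0.000). BK is vertical with |BK| = 37.5 and K on the +y side, so K = (0.000, 37.50). The virtual corner opposite B is at (-34.90, 37.50). Tangency of A1 to DC means the radius VC is perpendicular to DC and since A1 is tangent to HK there, VH ⟂ HK, with radius 9.1, so the center V sits 9.1 in from both sides at V = (-25.80, 28.40). Then |BV| = |V − B| = 38.37.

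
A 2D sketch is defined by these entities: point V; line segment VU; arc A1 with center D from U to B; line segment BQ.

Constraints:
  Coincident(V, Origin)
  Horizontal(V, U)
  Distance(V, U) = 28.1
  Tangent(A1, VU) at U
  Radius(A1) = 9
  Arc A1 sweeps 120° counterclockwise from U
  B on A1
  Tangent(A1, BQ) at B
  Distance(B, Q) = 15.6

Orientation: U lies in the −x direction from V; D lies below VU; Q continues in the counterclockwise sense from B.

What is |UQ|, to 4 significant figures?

27.01

V is at the origin; V and U share the same y with |VU| = 28.1 and U on the −x side, so U = (-28.10, 0.000). Since A1 is tangent to VU there, DU ⟂ VU, so D = U + (0, -9) = (-28.10, -9.000). On A1, U sits at bearing 90° from D; a 120° counterclockwise sweep puts B at bearing 210°, so B = D + 9.0·(cos 210°, sin 210°) = (-35.89, -13.50). A1 meets BQ tangentially, so DB is at right angles to BQ, so BQ runs along (−sin 210°, cos 210°); with |BQ| = 15.6, Q = (-28.09, -27.01). Then |UQ| = |Q − U| = 27.01.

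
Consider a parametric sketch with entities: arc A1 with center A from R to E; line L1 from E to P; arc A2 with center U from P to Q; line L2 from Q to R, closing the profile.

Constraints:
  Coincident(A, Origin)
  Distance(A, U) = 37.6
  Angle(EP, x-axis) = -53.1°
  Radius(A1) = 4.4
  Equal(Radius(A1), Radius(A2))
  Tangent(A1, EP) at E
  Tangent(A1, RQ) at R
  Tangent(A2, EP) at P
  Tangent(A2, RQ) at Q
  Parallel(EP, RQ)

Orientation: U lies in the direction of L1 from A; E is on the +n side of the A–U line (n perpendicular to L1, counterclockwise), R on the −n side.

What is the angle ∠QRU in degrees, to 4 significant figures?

6.674°

The slot axis is L1's direction at -53.1°, so u = (cos -53.1°, sin -53.1°) = (0.6004, -0.7997) and n = (−sin -53.1°, cos -53.1°) = (0.7997, 0.6004). A is at the origin and U lies 37.6 along u from A, so U = 37.6·u = (22.58, -30.07). Tangency of A1 to both parallel lines with radius 4.4 puts E and R at A ± 4.4·n: E = (3.519, 2.642), R = (-3.519, -2.642). Equal radii place P and Q the same way about U: P = U + 4.4·n = (26.09, -27.43), Q = U − 4.4·n = (19.06, -32.71). Then cos ∠QRU = RQ·RU / (|RQ||RU|), giving 6.674°.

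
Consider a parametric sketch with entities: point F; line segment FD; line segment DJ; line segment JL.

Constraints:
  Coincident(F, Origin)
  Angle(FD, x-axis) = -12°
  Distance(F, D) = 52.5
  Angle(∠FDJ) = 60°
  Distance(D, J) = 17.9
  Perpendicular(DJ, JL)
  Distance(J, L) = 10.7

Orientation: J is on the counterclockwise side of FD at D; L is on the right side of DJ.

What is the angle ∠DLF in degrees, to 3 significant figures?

67.6°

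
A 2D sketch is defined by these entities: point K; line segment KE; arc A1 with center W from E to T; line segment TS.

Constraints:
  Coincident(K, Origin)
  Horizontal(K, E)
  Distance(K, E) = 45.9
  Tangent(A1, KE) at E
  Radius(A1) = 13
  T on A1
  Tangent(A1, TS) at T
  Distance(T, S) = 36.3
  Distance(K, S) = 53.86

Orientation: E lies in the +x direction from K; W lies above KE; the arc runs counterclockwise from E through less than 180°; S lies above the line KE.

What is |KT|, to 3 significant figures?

59.0

K is at the origin; KE is horizontal with |KE| = 45.9 and E on the +x side, so E = (45.9, 0.00). The tangent condition forces WE to be normal to KE, so W = E + (0, 13) = (45.9, 13.0). Since WT ⟂ TS (tangency), |WS| = √(13.0² + 36.3²) = 38.6 regardless of where T sits on A1. So S lies on both circle(K, 53.86) and circle(W, 38.6); the above-KE intersection is S = (27.0, 46.6). T is the foot of the tangent from S: T = (54.4, 22.8).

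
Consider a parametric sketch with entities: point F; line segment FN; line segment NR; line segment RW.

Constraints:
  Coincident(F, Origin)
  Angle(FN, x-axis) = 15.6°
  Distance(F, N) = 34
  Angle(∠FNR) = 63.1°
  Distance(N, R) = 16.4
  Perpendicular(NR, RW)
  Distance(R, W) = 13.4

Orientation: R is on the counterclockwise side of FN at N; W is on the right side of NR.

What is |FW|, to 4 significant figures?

43.73

F is at the origin; FN runs at 15.6° with length 34.0, so N = 34.0·(cos 15.6°, sin 15.6°) = (32.75, 9.143). ∠FNR = 63.1°, so NR runs at 15.6° + (180° − 63.1°) = 132.5° from the x-axis; with |NR| = 16.4, R = N + 16.4·(cos 132.5°, sin 132.5°) = (21.67, 21.23). NR ⟂ RW; with |RW| = 13.4 on the right of NR, W = R + 13.4·(0.7373, 0.6756) = (31.55, 30.29). Then |FW| = |W − F| = 43.73.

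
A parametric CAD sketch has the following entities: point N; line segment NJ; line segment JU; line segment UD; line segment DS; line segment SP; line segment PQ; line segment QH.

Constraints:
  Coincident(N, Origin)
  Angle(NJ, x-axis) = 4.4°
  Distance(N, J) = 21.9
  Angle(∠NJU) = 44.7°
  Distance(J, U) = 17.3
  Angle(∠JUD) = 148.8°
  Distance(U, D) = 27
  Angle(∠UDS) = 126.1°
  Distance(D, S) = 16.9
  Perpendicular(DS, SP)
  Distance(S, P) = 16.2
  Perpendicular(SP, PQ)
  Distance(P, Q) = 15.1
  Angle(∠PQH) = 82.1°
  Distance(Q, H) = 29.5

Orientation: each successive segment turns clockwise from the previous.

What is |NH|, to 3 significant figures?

38.4

The perpendicularity gives PQ at right angles to SP, so PQ runs at -36.0°; with |PQ| = 15.1, Q = (-7.12, -5.53). ∠PQH = 82.1° gives QH at -134° from the x-axis; with |QH| = 29.5, H = (-27.6, -26.8). Then |NH| = |H − N| = 38.4.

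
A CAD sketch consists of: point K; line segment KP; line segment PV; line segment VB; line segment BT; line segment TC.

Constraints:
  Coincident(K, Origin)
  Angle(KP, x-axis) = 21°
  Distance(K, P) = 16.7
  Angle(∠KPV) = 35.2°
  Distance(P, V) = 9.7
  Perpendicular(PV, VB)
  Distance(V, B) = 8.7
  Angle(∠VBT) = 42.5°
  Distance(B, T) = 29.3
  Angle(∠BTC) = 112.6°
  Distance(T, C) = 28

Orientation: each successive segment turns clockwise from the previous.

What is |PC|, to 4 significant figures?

38.34

K is at the origin; KP runs at 21.0° with length 16.7, so P = (15.59, 5.985). ∠KPV = 35.2° gives PV at -123.8° from the x-axis; with |PV| = 9.7, V = (10.19, -2.076). The perpendicularity gives VB at right angles to PV, so VB runs at 146.2°; with |VB| = 8.7, B = (2.965, 2.764). ∠VBT = 42.5° gives BT at 8.700° from the x-axis; with |BT| = 29.3, T = (31.93, 7.196). ∠BTC = 112.6° gives TC at -58.70° from the x-axis; with |TC| = 28.0, C = (46.47, -16.73). Then |PC| = |C − P| = 38.34.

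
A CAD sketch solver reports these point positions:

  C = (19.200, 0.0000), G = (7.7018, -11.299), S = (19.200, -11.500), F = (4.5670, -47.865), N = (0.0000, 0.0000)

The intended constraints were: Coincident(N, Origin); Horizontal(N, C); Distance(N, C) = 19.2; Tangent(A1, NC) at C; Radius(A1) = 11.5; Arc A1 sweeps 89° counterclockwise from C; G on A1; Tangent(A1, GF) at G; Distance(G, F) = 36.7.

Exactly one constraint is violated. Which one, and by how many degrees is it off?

Tangent(A1, GF) at G — off by 3.90°.

N = (0.00, 0.00) ✓; N.y = 0.00, C.y = 0.00 ✓; |NC| = 19.20 ✓; ∠(SC, CN) = 90.00° ✓; |SC| = 11.50 ✓; bearing(S→G) − bearing(S→C) = 89.00° ✓; |SG| = 11.50 ✓; ∠(SG, GF) = 93.90° ✗; |GF| = 36.70 ✓.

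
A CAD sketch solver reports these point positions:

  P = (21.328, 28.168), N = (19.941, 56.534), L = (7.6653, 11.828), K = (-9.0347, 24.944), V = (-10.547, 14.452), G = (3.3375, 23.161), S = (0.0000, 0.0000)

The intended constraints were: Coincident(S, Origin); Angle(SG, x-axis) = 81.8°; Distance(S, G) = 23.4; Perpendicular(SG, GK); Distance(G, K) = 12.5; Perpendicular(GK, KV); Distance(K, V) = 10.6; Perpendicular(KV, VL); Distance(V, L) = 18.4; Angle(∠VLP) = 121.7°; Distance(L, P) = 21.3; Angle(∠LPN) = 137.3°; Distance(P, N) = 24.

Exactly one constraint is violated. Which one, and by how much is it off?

Distance(P, N) = 24 — off by 4.40.

S = (0.00, 0.00) ✓; SG at 81.80° ✓; |SG| = 23.40 ✓; ∠(SG, GK) = 90.00° ✓; |GK| = 12.50 ✓; ∠(GK, KV) = 90.00° ✓; |KV| = 10.60 ✓; ∠(KV, VL) = 90.00° ✓; |VL| = 18.40 ✓; ∠VLP = 121.7° ✓; |LP| = 21.30 ✓; ∠LPN = 137.3° ✓; |PN| = 28.40 ✗.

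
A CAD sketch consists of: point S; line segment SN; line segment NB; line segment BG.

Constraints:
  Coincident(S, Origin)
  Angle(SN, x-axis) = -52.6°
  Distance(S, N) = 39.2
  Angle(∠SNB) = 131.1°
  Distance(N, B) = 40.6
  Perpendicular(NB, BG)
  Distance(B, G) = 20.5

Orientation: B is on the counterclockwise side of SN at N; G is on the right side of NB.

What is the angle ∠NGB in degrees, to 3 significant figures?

63.2°

S is at the origin; SN runs at -52.6° with length 39.2, so N = 39.2·(cos -52.6°, sin -52.6°) = (23.8, -31.1). ∠SNB = 131.1°, so NB runs at -52.6° + (180° − 131.1°) = -3.70° from the x-axis; with |NB| = 40.6, B = N + 40.6·(cos -3.70°, sin -3.70°) = (64.3, -33.8). The perpendicularity gives BG at right angles to NB; with |BG| = 20.5 on the right of NB, G = B + 20.5·(-0.0645, -0.998) = (63.0, -54.2). Then cos ∠NGB = GN·GB / (|GN||GB|), giving 63.2°.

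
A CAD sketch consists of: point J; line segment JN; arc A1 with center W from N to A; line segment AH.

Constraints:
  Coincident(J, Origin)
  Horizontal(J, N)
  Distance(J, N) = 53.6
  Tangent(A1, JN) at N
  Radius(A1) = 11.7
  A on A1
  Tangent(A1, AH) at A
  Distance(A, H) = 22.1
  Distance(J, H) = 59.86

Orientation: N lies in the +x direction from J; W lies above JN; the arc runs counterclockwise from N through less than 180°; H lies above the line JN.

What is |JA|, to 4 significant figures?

65.34

J is at the origin; JN is horizontal with |JN| = 53.6 and N on the +x side, so N = (53.60, 0.000). A1 meets JN tangentially, so WN is at right angles to JN, so W = N + (0, 11.7) = (53.60, 11.70). Since WA ⟂ AH (tangency), |WH| = √(11.7² + 22.1²) = 25.01 regardless of where A sits on A1. So H lies on both circle(J, 59.86) and circle(W, 25.01); the above-JN intersection is H = (47.81, 36.03). A is the foot of the tangent from H: A = (62.39, 19.42).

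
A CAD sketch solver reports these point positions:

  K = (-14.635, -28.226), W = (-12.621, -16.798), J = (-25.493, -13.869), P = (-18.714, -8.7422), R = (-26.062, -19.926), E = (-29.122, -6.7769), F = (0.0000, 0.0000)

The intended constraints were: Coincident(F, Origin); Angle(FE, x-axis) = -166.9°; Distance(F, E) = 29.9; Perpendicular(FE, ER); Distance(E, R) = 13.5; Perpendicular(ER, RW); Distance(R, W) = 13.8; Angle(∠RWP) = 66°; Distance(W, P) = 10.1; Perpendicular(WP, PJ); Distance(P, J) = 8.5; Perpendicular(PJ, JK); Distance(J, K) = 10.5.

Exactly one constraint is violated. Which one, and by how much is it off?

Distance(J, K) = 10.5 — off by 7.50.

F = (0.00, 0.00) ✓; FE at -166.9° ✓; |FE| = 29.90 ✓; ∠(FE, ER) = 90.00° ✓; |ER| = 13.50 ✓; ∠(ER, RW) = 90.00° ✓; |RW| = 13.80 ✓; ∠RWP = 66.00° ✓; |WP| = 10.10 ✓; ∠(WP, PJ) = 90.00° ✓; |PJ| = 8.499 ✓; ∠(PJ, JK) = 90.00° ✓; |JK| = 18.00 ✗.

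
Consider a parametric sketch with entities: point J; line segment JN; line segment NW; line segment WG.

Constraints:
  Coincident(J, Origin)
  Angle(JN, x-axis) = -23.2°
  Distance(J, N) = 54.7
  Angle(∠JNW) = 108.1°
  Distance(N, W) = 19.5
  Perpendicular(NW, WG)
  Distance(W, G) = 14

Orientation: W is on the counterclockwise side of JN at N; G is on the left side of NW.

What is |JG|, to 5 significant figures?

52.681

J is at the origin; JN runs at -23.2° with length 54.7, so N = 54.7·(cos -23.2°, sin -23.2°) = (50.277, -21.549). ∠JNW = 108.1°, so NW runs at -23.2° + (180° − 108.1°) = 48.700° from the x-axis; with |NW| = 19.5, W = N + 19.5·(cos 48.700°, sin 48.700°) = (63.147, -6.8990). NW ⟂ WG; with |WG| = 14.0 on the left of NW, G = W + 14.0·(-0.75126, 0.66000) = (52.629, 2.3411). Then |JG| = |G − J| = 52.681.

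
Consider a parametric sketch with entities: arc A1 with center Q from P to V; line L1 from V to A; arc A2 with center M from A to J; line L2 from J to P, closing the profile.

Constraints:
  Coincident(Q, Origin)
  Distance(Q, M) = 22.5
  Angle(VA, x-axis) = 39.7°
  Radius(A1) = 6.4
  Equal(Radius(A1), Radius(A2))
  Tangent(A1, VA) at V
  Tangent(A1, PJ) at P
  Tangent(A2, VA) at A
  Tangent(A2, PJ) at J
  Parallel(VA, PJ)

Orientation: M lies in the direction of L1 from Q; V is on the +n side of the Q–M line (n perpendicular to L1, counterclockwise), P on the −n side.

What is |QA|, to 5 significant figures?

23.393

The slot axis is L1's direction at 39.7°, so u = (cos 39.7°, sin 39.7°) = (0.76940, 0.63877) and n = (−sin 39.7°, cos 39.7°) = (-0.63877, 0.76940). Q is at the origin and M lies 22.5 along u from Q, so M = 22.5·u = (17.311, 14.372). Tangency of A1 to both parallel lines with radius 6.4 puts V and P at Q ± 6.4·n: V = (-4.0881, 4.9242), P = (4.0881, -4.9242). Equal radii place A and J the same way about M: A = M + 6.4·n = (13.223, 19.296), J = M − 6.4·n = (21.400, 9.4481). Then |QA| = |A − Q| = 23.393.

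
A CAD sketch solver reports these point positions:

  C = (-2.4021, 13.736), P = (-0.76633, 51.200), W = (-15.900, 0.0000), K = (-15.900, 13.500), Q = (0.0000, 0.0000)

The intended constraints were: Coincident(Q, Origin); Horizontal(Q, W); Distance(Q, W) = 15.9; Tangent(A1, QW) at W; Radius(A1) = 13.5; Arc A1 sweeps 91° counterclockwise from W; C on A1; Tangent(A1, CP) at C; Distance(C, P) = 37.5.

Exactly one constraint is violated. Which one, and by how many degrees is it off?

Tangent(A1, CP) at C — off by 3.50°.

Q = (0.00, 0.00) ✓; Q.y = 0.00, W.y = 0.00 ✓; |QW| = 15.90 ✓; ∠(KW, WQ) = 90.00° ✓; |KW| = 13.50 ✓; bearing(K→C) − bearing(K→W) = 91.00° ✓; |KC| = 13.50 ✓; ∠(KC, CP) = 93.50° ✗; |CP| = 37.50 ✓.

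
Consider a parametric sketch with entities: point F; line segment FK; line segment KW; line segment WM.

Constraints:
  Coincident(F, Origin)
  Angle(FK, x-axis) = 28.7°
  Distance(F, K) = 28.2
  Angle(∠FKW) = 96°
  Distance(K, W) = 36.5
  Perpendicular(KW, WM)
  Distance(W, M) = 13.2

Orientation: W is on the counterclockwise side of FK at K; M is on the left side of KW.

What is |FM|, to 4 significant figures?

42.15

F is at the origin; FK runs at 28.7° with length 28.2, so K = 28.2·(cos 28.7°, sin 28.7°) = (24.74, 13.54). ∠FKW = 96.0°, so KW runs at 28.7° + (180° − 96.0°) = 112.7° from the x-axis; with |KW| = 36.5, W = K + 36.5·(cos 112.7°, sin 112.7°) = (10.65, 47.21). KW is perpendicular to WM; with |WM| = 13.2 on the left of KW, M = W + 13.2·(-0.9225, -0.3859) = (-1.528, 42.12). Then |FM| = |M − F| = 42.15.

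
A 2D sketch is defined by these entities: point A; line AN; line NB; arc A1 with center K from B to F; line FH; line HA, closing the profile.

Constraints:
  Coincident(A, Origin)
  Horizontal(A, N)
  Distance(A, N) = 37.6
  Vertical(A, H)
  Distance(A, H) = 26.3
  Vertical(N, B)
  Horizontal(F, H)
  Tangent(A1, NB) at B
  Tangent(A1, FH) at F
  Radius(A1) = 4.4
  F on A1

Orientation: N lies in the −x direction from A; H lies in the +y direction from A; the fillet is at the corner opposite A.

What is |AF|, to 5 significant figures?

42.355

The virtual corner opposite A is at (-37.600, 26.300). The tangent condition forces KB to be normal to NB and A1 meets FH tangentially, so KF is at right angles to FH, with radius 4.4, so the center K sits 4.4 in from both sides at K = (-33.200, 21.900). That places the tangent points at B = (-37.600, 21.900) on NB and F = (-33.200, 26.300) on FH. Then |AF| = |F − A| = 42.355.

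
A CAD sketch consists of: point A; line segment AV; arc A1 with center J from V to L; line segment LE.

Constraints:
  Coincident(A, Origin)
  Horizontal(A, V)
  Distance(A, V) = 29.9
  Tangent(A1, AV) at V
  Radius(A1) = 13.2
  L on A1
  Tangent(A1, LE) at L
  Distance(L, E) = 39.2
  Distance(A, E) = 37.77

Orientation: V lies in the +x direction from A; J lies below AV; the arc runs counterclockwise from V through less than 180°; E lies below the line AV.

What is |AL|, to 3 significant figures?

19.9

A is at the origin; AV is horizontal with |AV| = 29.9 and V on the +x side, so V = (29.9, 0.00). Since A1 is tangent to AV there, JV ⟂ AV, so J = V + (0, -13.2) = (29.9, -13.2). Since JL ⟂ LE (tangency), |JE| = √(13.2² + 39.2²) = 41.4 regardless of where L sits on A1. So E lies on both circle(A, 37.77) and circle(J, 41.4); the below-AV intersection is E = (-3.49, -37.6). L is the foot of the tangent from E: L = (19.1, -5.59).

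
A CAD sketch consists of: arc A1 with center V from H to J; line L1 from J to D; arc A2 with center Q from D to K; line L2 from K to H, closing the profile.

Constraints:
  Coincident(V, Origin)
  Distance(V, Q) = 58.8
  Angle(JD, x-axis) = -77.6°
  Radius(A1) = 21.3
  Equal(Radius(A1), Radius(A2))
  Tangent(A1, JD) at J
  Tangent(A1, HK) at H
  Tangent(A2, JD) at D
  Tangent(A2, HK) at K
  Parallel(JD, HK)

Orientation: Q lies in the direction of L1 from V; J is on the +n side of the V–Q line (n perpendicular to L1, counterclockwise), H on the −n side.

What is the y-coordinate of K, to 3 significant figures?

-62.0

The slot axis is L1's direction at -77.6°, so u = (cos -77.6°, sin -77.6°) = (0.215, -0.977) and n = (−sin -77.6°, cos -77.6°) = (0.977, 0.215). V is at the origin and Q lies 58.8 along u from V, so Q = 58.8·u = (12.6, -57.4). Tangency of A1 to both parallel lines with radius 21.3 puts J and H at V ± 21.3·n: J = (20.8, 4.57), H = (-20.8, -4.57). Equal radii place D and K the same way about Q: D = Q + 21.3·n = (33.4, -52.9), K = Q − 21.3·n = (-8.18, -62.0). So K.y = -62.0.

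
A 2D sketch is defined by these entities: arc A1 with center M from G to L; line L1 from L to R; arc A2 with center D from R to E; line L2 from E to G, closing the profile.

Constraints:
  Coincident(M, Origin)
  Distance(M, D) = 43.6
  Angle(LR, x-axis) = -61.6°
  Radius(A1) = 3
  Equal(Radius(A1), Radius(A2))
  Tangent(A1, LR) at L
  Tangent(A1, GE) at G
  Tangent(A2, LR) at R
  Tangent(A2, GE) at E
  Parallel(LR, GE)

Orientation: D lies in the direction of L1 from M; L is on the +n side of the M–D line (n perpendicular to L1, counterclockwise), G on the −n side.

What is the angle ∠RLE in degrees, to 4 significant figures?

7.836°

Tangency of A1 to both parallel lines with radius 3.0 puts L and G at M ± 3.0·n: L = (2.639, 1.427), G = (-2.639, -1.427). Equal radii place R and E the same way about D: R = D + 3.0·n = (23.38, -36.93), E = D − 3.0·n = (18.10, -39.78). Then cos ∠RLE = LR·LE / (|LR||LE|), giving 7.836°.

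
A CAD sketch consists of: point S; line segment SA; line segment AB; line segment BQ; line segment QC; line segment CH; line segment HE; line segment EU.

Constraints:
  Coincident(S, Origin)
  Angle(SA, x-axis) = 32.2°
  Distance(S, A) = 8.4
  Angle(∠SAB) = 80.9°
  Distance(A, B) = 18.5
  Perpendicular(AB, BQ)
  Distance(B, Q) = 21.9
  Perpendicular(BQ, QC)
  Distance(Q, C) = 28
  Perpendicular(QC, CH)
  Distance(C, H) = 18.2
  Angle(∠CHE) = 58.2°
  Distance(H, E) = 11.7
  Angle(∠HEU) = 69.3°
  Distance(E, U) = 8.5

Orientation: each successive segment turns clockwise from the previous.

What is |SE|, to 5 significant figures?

1.8031

S is at the origin; SA runs at 32.2° with length 8.4, so A = (7.1080, 4.4762). ∠SAB = 80.9° gives AB at -66.900° from the x-axis; with |AB| = 18.5, B = (14.366, -12.541). AB ⟂ BQ, so BQ runs at -156.90°; with |BQ| = 21.9, Q = (-5.7778, -21.133). BQ is perpendicular to QC, so QC runs at 113.10°; with |QC| = 28.0, C = (-16.763, 4.6223). The perpendicularity gives CH at right angles to QC, so CH runs at 23.100°; with |CH| = 18.2, H = (-0.022520, 11.763). ∠CHE = 58.2° gives HE at -98.700° from the x-axis; with |HE| = 11.7, E = (-1.7923, 0.19744). Then |SE| = |E − S| = 1.8031.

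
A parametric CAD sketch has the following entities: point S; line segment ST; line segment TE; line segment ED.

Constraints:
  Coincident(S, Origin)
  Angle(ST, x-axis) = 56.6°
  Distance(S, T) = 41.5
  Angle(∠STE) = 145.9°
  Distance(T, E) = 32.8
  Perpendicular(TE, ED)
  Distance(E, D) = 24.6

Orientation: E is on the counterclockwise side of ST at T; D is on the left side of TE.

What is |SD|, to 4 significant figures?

67.18

S is at the origin; ST runs at 56.6° with length 41.5, so T = 41.5·(cos 56.6°, sin 56.6°) = (22.84, 34.65). ∠STE = 145.9°, so TE runs at 56.6° + (180° − 145.9°) = 90.70° from the x-axis; with |TE| = 32.8, E = T + 32.8·(cos 90.70°, sin 90.70°) = (22.44, 67.44). TE is perpendicular to ED; with |ED| = 24.6 on the left of TE, D = E + 24.6·(-0.9999, -0.01222) = (-2.154, 67.14). Then |SD| = |D − S| = 67.18.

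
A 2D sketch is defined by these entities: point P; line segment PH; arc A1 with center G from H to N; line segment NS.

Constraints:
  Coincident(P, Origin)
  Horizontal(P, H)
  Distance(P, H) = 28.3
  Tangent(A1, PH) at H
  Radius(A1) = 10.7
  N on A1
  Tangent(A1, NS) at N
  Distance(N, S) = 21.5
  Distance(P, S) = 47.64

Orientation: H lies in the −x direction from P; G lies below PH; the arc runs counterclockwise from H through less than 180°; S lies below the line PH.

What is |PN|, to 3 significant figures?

40.9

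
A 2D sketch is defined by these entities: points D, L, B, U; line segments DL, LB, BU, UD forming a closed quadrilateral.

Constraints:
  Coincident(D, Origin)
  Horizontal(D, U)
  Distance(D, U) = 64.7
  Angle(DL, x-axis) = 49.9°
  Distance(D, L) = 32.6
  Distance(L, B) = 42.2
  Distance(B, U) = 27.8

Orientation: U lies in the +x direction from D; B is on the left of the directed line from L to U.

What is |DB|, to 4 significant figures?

68.94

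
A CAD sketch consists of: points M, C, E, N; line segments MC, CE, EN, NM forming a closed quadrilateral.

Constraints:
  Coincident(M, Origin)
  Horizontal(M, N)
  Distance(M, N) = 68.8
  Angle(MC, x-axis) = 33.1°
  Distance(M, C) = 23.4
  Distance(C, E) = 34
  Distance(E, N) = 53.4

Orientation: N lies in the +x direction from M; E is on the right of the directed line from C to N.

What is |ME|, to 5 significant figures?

29.022

Checks: |CE| = 34.00 ✓; |EN| = 53.40 ✓.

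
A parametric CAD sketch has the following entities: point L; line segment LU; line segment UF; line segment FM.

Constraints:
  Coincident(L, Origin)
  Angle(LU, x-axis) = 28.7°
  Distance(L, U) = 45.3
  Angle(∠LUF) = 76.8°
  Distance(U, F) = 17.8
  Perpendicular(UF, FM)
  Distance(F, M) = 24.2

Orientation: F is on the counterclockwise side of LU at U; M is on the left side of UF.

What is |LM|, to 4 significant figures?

21.25

L is at the origin; LU runs at 28.7° with length 45.3, so U = 45.3·(cos 28.7°, sin 28.7°) = (39.73, 21.75). ∠LUF = 76.8°, so UF runs at 28.7° + (180° − 76.8°) = 131.9° from the x-axis; with |UF| = 17.8, F = U + 17.8·(cos 131.9°, sin 131.9°) = (27.85, 35.00). UF is perpendicular to FM; with |FM| = 24.2 on the left of UF, M = F + 24.2·(-0.7443, -0.6678) = (9.835, 18.84). Then |LM| = |M − L| = 21.25.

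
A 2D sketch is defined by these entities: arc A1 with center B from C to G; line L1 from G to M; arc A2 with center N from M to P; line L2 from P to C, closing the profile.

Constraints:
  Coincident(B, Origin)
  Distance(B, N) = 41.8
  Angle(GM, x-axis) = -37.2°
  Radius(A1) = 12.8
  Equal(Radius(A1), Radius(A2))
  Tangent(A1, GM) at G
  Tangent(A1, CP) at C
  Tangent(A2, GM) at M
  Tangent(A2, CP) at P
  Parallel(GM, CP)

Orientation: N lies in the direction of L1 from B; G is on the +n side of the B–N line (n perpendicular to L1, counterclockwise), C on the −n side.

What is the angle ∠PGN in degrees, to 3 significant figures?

14.5°

Tangency of A1 to both parallel lines with radius 12.8 puts G and C at B ± 12.8·n: G = (7.74, 10.2), C = (-7.74, -10.2). Equal radii place M and P the same way about N: M = N + 12.8·n = (41.0, -15.1), P = N − 12.8·n = (25.6, -35.5). Then cos ∠PGN = GP·GN / (|GP||GN|), giving 14.5°.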